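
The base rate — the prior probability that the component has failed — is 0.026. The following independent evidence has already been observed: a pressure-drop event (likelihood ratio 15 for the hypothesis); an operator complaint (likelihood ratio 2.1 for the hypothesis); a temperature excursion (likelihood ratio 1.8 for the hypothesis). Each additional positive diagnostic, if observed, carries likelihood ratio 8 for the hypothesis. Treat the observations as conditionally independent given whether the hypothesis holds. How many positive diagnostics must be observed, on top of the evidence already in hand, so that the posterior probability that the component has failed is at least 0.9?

Prior odds = 0.026/0.974 = 13/487.
Combined Bayes factor of the evidence already in hand = 15 × 2.1 × 1.8 = 56.7.
Odds after that evidence = (13/487) × 56.7 = 7371/4870.
Target odds = 0.9/0.1 = 9.
Need 8ⁿ ≥ 9 ÷ (7371/4870) = 4870/819.
8¹ = 8, which meets the required 4870/819; so n = 1.

1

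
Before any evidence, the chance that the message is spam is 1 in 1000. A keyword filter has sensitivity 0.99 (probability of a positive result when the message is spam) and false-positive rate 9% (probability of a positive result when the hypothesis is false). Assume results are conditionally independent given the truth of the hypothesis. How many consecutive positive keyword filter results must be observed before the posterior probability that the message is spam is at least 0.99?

5

Prior odds: 0.001 ÷ 0.999 = 1/999.
Likelihood ratio of a positive result = 0.99/0.09 = 11.
Target odds: 0.99 ÷ 0.01 = 99.
Require 11ⁿ ≥ 99 ÷ (1/999) = 98901.
11⁴ = 14641 falls short of 98901 but 11⁵ = 161051 reaches it, so n = 5.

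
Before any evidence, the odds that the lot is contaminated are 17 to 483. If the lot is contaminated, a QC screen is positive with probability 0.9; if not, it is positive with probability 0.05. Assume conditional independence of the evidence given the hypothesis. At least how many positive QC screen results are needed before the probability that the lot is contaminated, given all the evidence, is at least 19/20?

Prior odds = 17/483.
Likelihood ratio of a positive = 0.9/0.05 = 18.
Target posterior odds = 0.95/0.05 = 19.
Require 18ⁿ ≥ 19 ÷ (17/483) = 9177/17.
18² = 324 falls short of 9177/17 but 18³ = 5832 reaches it, so n = 3.

3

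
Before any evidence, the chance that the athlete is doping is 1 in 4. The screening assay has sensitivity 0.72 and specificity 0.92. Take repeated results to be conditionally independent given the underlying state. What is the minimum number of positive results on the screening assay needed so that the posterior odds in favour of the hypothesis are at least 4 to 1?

2

Prior odds = 0.25/0.75 = 1/3.
False-positive rate = 1 − 0.92 = 0.08; likelihood ratio of a positive = 0.72/0.08 = 9.
Target odds = 4.
Need (1/3) × 9ⁿ ≥ 4, i.e. 9ⁿ ≥ 12.
9¹ = 9 falls short of 12 but 9² = 81 reaches it, so n = 2.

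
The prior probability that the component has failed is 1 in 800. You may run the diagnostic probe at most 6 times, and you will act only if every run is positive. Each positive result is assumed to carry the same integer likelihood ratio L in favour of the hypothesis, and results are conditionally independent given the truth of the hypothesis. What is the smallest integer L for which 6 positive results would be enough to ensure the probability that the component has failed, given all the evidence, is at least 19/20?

5

Prior odds = 0.00125/0.99875 = 1/799.
Target odds = 0.95/0.05 = 19.
Need L⁶ ≥ 19 ÷ (1/799) = 15181.
4⁶ = 4096 < 15181 ≤ 15625 = 5⁶, so L = 5.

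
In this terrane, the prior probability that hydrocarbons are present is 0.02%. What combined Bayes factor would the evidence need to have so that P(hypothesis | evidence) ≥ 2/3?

Prior odds = 0.0002/0.9998 = 1/4999.
Target odds = (2/3)/(1/3) = 2.
Required Bayes factor = 2 ÷ (1/4999) = 9998.

9998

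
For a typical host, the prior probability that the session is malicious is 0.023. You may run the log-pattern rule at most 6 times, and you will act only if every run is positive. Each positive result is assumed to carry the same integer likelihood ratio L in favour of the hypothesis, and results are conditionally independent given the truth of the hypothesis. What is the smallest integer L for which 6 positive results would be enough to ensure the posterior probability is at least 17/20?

Prior odds = 0.023/0.977 = 23/977.
Target odds = 0.85/0.15 = 17/3.
Need L⁶ ≥ 17/3 ÷ (23/977) = 16609/69.
2⁶ = 64 < 16609/69 ≤ 729 = 3⁶, so L = 3.

3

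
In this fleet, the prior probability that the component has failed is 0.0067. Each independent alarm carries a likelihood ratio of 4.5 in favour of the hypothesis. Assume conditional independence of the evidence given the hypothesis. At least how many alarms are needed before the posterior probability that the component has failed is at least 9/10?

Prior odds: 0.0067 ÷ 0.9933 = 67/9933.
Likelihood ratio per alarm = 4.5.
Target odds: 0.9 ÷ 0.1 = 9.
Need (67/9933) × 4.5ⁿ ≥ 9, i.e. 4.5ⁿ ≥ 89397/67.
4.5⁴ = 410.0625 falls short of 89397/67 but 4.5⁵ = 1845.28125 reaches it, so n = 5.

5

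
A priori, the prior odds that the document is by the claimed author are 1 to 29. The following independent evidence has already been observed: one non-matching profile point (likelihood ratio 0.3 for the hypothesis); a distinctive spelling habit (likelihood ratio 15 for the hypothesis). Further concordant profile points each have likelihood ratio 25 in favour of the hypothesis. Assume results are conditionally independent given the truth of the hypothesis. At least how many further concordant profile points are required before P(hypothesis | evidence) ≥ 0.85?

2

Prior odds = 1/29.
Combined Bayes factor of the evidence already in hand = 0.3 × 15 = 4.5.
Odds after that evidence = (1/29) × 4.5 = 9/58.
Target odds = 0.85/0.15 = 17/3.
Need 25ⁿ ≥ 17/3 ÷ (9/58) = 986/27.
25¹ = 25 falls short of 986/27 but 25² = 625 reaches it, so n = 2.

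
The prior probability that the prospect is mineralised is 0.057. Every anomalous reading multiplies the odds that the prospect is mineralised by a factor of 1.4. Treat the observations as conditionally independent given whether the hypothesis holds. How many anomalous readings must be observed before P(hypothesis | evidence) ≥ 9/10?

15

Prior odds = 0.057/0.943 = 57/943.
Likelihood ratio per anomalous reading = 1.4.
Target odds: 0.9 ÷ 0.1 = 9.
Require 1.4ⁿ ≥ 9 ÷ (57/943) = 2829/19.
1.4¹⁴ ≈111.12 falls short of 2829/19 but 1.4¹⁵ ≈155.568 reaches it, so n = 15.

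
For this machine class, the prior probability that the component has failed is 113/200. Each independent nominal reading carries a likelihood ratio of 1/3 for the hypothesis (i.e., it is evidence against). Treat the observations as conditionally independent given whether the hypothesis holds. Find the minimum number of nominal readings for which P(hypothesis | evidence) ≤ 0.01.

5

Prior odds: 0.565 ÷ 0.435 = 113/87.
Likelihood ratio per nominal reading = 1/3.
Target odds: 0.01 ÷ 0.99 = 1/99.
Require (1/3)ⁿ ≤ 1/99 ÷ (113/87) = 29/3729.
(1/3)⁴ = 1/81 is still above 29/3729 but (1/3)⁵ = 1/243 is at or below it, so n = 5.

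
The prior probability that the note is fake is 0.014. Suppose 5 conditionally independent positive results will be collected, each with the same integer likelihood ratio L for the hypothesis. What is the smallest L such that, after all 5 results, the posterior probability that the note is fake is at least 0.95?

5

Prior odds = 0.014/0.986 = 7/493.
Target odds = 0.95/0.05 = 19.
Need L⁵ ≥ 19 ÷ (7/493) = 9367/7.
4⁵ = 1024 < 9367/7 ≤ 3125 = 5⁵, so L = 5.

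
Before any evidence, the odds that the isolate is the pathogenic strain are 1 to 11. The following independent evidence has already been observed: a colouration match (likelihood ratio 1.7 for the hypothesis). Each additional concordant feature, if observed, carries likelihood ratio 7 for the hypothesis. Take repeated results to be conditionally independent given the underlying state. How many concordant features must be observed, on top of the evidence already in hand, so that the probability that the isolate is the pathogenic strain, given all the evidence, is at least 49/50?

Prior odds = 1/11.
Bayes factor of the evidence already in hand = 1.7.
Odds after that evidence = (1/11) × 1.7 = 17/110.
Target odds = 0.98/0.02 = 49.
Need 7ⁿ ≥ 49 ÷ (17/110) = 5390/17.
7² = 49 falls short of 5390/17 but 7³ = 343 reaches it, so n = 3.

3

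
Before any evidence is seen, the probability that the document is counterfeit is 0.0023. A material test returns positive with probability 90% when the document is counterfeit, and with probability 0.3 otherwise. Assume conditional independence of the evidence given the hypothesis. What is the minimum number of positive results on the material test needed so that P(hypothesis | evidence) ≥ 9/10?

8

Prior odds = 0.0023/0.9977 = 23/9977.
Likelihood ratio of a positive result = 0.9/0.3 = 3.
Target posterior odds = 0.9/0.1 = 9.
Need (23/9977) × 3ⁿ ≥ 9, i.e. 3ⁿ ≥ 89793/23.
3⁷ = 2187 falls short of 89793/23 but 3⁸ = 6561 reaches it, so n = 8.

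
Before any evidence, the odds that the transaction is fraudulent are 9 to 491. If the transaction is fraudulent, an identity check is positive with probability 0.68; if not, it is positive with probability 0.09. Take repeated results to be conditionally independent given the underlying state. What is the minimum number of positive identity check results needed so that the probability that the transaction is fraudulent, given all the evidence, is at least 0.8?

3

Prior odds = 9/491.
Likelihood ratio of a positive = 0.68/0.09 = 68/9.
Target odds: 0.8 ÷ 0.2 = 4.
Need (9/491) × (68/9)ⁿ ≥ 4, i.e. (68/9)ⁿ ≥ 1964/9.
(68/9)² = 4624/81 falls short of 1964/9 but (68/9)³ = 314432/729 reaches it, so n = 3.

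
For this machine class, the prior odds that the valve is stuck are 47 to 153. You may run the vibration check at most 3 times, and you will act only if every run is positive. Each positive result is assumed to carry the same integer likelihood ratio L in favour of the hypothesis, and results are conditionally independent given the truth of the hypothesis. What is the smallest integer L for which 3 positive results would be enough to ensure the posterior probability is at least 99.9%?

15

Prior odds = 47/153.
Target odds = 0.999/0.001 = 999.
Need L³ ≥ 999 ÷ (47/153) = 152847/47.
14³ = 2744 < 152847/47 ≤ 3375 = 15³, so L = 15.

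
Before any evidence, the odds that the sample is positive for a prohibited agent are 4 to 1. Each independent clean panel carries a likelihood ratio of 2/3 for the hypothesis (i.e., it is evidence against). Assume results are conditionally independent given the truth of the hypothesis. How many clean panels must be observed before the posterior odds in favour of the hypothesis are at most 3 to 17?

8

Prior odds = 4.
Likelihood ratio per clean panel = 2/3.
Target odds = 3/17.
Need 4 × (2/3)ⁿ ≤ 3/17, i.e. (2/3)ⁿ ≤ 3/68.
(2/3)⁷ = 128/2187 is still above 3/68 but (2/3)⁸ = 256/6561 is at or below it, so n = 8.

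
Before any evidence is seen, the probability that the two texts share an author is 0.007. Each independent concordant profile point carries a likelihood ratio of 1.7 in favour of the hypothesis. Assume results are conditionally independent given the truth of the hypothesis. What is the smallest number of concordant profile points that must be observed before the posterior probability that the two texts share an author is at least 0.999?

23

Prior odds = 0.007/0.993 = 7/993.
Likelihood ratio per concordant profile point = 1.7.
Target posterior odds = 0.999/0.001 = 999.
Require 1.7ⁿ ≥ 999 ÷ (7/993) = 992007/7.
1.7²² ≈117456 falls short of 992007/7 but 1.7²³ ≈199676 reaches it, so n = 23.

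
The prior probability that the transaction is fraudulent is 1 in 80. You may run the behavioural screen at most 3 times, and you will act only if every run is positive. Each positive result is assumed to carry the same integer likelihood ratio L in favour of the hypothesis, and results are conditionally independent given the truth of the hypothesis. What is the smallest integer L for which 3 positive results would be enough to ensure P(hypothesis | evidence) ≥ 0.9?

Prior odds = 0.0125/0.9875 = 1/79.
Target odds = 0.9/0.1 = 9.
Need L³ ≥ 9 ÷ (1/79) = 711.
8³ = 512 < 711 ≤ 729 = 9³, so L = 9.

9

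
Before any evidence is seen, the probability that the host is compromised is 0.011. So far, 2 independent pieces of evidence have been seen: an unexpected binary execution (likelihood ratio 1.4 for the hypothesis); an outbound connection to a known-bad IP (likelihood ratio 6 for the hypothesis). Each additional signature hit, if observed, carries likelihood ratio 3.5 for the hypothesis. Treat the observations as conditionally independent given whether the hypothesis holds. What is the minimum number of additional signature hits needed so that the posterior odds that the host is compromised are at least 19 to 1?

Prior odds = 0.011/0.989 = 11/989.
Combined Bayes factor of the evidence already in hand = 1.4 × 6 = 8.4.
Odds after that evidence = (11/989) × 8.4 = 462/4945.
Target odds = 19.
Need 3.5ⁿ ≥ 19 ÷ (462/4945) = 93955/462.
3.5⁴ = 150.0625 falls short of 93955/462 but 3.5⁵ = 525.21875 reaches it, so n = 5.

5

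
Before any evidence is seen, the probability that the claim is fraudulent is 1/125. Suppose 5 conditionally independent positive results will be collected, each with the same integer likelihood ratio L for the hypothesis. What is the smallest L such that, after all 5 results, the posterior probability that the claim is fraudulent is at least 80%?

Prior odds = 0.008/0.992 = 1/124.
Target odds = 0.8/0.2 = 4.
Need L⁵ ≥ 4 ÷ (1/124) = 496.
3⁵ = 243 < 496 ≤ 1024 = 4⁵, so L = 4.

4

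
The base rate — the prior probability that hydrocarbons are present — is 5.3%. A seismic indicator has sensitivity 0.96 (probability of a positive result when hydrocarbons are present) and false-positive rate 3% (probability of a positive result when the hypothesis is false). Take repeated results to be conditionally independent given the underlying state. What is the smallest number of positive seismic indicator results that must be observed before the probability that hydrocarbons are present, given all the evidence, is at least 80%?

Prior odds = 0.053/0.947 = 53/947.
Likelihood ratio of a positive result = 0.96/0.03 = 32.
Target odds: 0.8 ÷ 0.2 = 4.
Need (53/947) × 32ⁿ ≥ 4, i.e. 32ⁿ ≥ 3788/53.
32¹ = 32 falls short of 3788/53 but 32² = 1024 reaches it, so n = 2.

2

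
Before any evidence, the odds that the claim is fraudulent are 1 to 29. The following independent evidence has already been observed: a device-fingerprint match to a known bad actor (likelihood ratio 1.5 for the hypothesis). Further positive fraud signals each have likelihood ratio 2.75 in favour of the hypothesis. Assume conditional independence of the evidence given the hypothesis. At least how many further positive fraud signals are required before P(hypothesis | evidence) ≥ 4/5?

Prior odds = 1/29.
Bayes factor of the evidence already in hand = 1.5.
Odds after that evidence = (1/29) × 1.5 = 3/58.
Target odds = 0.8/0.2 = 4.
Need 2.75ⁿ ≥ 4 ÷ (3/58) = 232/3.
2.75⁴ = 57.19140625 falls short of 232/3 but 2.75⁵ = 161051/1024 reaches it, so n = 5.

5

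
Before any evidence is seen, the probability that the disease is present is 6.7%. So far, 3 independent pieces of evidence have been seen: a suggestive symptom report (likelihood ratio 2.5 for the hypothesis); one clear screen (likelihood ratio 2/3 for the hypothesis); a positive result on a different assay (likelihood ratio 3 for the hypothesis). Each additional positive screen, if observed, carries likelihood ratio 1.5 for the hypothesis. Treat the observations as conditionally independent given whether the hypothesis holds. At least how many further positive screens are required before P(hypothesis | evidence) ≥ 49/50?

Prior odds = 0.067/0.933 = 67/933.
Combined Bayes factor of the evidence already in hand = 2.5 × (2/3) × 3 = 5.
Odds after that evidence = (67/933) × 5 = 335/933.
Target odds = 0.98/0.02 = 49.
Need 1.5ⁿ ≥ 49 ÷ (335/933) = 45717/335.
1.5¹² = 531441/4096 falls short of 45717/335 but 1.5¹³ = 1594323/8192 reaches it, so n = 13.

13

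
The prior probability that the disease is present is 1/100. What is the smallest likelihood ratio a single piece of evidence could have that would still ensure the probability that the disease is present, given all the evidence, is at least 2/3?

Prior odds = 0.01/0.99 = 1/99.
Target odds = (2/3)/(1/3) = 2.
Required Bayes factor = 2 ÷ (1/99) = 198.

198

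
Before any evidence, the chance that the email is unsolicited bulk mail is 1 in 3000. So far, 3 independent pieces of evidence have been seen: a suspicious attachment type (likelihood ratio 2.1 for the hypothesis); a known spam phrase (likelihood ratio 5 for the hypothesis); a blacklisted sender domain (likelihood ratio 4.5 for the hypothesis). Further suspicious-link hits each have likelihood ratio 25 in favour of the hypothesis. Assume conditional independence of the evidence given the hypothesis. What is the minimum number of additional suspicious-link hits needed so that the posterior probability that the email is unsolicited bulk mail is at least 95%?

Prior odds = (1/3000)/(2999/3000) = 1/2999.
Combined Bayes factor of the evidence already in hand = 2.1 × 5 × 4.5 = 47.25.
Odds after that evidence = (1/2999) × 47.25 = 189/11996.
Target odds = 0.95/0.05 = 19.
Need 25ⁿ ≥ 19 ÷ (189/11996) = 227924/189.
25² = 625 falls short of 227924/189 but 25³ = 15625 reaches it, so n = 3.

3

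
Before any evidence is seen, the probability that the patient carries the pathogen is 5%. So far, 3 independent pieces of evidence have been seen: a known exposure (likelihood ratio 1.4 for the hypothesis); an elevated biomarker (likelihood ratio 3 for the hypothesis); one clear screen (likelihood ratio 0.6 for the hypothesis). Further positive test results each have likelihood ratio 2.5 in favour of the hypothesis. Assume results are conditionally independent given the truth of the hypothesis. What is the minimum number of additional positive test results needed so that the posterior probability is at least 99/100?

Prior odds = 0.05/0.95 = 1/19.
Combined Bayes factor of the evidence already in hand = 1.4 × 3 × 0.6 = 2.52.
Odds after that evidence = (1/19) × 2.52 = 63/475.
Target odds = 0.99/0.01 = 99.
Need 2.5ⁿ ≥ 99 ÷ (63/475) = 5225/7.
2.5⁷ = 610.3515625 falls short of 5225/7 but 2.5⁸ = 390625/256 reaches it, so n = 8.

8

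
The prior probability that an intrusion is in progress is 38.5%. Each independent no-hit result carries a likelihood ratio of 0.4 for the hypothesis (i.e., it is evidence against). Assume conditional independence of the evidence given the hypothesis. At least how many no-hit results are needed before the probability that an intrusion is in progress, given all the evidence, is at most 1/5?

Prior odds: 0.385 ÷ 0.615 = 77/123.
Likelihood ratio per no-hit result = 0.4.
Target posterior odds = 0.2/0.8 = 0.25.
Require 0.4ⁿ ≤ 0.25 ÷ (77/123) = 123/308.
0.4¹ = 0.4 is still above 123/308 but 0.4² = 0.16 is at or below it, so n = 2.

2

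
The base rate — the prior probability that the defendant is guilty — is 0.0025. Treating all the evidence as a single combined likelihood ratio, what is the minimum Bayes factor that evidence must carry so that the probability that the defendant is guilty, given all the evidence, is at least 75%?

1197

Prior odds = 0.0025/0.9975 = 1/399.
Target odds = 0.75/0.25 = 3.
Required Bayes factor = 3 ÷ (1/399) = 1197.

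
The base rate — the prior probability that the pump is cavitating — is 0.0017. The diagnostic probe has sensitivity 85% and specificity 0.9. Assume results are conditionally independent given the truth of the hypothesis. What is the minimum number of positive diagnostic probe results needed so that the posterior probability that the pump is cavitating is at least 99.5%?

6

Prior odds = 0.0017/0.9983 = 17/9983.
False-positive rate = 1 − 0.9 = 0.1; likelihood ratio of a positive = 0.85/0.1 = 8.5.
Target posterior odds = 0.995/0.005 = 199.
Need (17/9983) × 8.5ⁿ ≥ 199, i.e. 8.5ⁿ ≥ 1986617/17.
8.5⁵ = 44370.53125 falls short of 1986617/17 but 8.5⁶ = 24137569/64 reaches it, so n = 6.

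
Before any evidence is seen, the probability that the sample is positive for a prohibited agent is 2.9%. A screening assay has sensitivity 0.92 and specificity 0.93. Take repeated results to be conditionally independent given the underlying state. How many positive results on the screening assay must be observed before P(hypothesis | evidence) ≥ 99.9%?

Prior odds: 0.029 ÷ 0.971 = 29/971.
False-positive rate = 1 − 0.93 = 0.07; likelihood ratio of a positive = 0.92/0.07 = 92/7.
Target posterior odds = 0.999/0.001 = 999.
Need (29/971) × (92/7)ⁿ ≥ 999, i.e. (92/7)ⁿ ≥ 970029/29.
(92/7)⁴ = 71639296/2401 falls short of 970029/29 but (92/7)⁵ ≈392147 reaches it, so n = 5.

5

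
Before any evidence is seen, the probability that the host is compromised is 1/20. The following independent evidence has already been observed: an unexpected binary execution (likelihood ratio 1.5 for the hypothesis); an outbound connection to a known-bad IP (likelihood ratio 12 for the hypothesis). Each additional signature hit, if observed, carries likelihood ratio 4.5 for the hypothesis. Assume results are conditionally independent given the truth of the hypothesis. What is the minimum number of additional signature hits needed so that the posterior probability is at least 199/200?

4

Prior odds = 0.05/0.95 = 1/19.
Combined Bayes factor of the evidence already in hand = 1.5 × 12 = 18.
Odds after that evidence = (1/19) × 18 = 18/19.
Target odds = 0.995/0.005 = 199.
Need 4.5ⁿ ≥ 199 ÷ (18/19) = 3781/18.
4.5³ = 91.125 falls short of 3781/18 but 4.5⁴ = 410.0625 reaches it, so n = 4.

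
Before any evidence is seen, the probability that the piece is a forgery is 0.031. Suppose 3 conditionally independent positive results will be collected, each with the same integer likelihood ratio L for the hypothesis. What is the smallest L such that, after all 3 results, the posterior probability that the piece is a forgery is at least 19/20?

Prior odds = 0.031/0.969 = 31/969.
Target odds = 0.95/0.05 = 19.
Need L³ ≥ 19 ÷ (31/969) = 18411/31.
8³ = 512 < 18411/31 ≤ 729 = 9³, so L = 9.

9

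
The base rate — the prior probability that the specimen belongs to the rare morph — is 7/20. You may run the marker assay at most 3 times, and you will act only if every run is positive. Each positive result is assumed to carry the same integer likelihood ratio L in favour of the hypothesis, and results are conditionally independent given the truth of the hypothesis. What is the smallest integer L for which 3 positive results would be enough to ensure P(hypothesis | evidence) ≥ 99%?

Prior odds = 0.35/0.65 = 7/13.
Target odds = 0.99/0.01 = 99.
Need L³ ≥ 99 ÷ (7/13) = 1287/7.
5³ = 125 < 1287/7 ≤ 216 = 6³, so L = 6.

6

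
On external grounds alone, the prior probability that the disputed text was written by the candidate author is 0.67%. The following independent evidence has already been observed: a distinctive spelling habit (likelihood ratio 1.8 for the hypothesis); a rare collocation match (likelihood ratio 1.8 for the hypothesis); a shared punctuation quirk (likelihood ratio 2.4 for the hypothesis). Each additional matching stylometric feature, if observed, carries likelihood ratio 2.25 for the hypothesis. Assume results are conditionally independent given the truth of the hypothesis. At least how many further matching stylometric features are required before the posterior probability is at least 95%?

Prior odds = 0.0067/0.9933 = 67/9933.
Combined Bayes factor of the evidence already in hand = 1.8 × 1.8 × 2.4 = 7.776.
Odds after that evidence = (67/9933) × 7.776 = 21708/413875.
Target odds = 0.95/0.05 = 19.
Need 2.25ⁿ ≥ 19 ÷ (21708/413875) = 7863625/21708.
2.25⁷ = 4782969/16384 falls short of 7863625/21708 but 2.25⁸ = 43046721/65536 reaches it, so n = 8.

8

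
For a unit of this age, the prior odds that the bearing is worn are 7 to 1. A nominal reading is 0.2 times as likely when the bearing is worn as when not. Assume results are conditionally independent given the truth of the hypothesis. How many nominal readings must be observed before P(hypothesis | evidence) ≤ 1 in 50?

4

Prior odds = 7.
Likelihood ratio per nominal reading = 0.2.
Target odds: 0.02 ÷ 0.98 = 1/49.
Need 7 × 0.2ⁿ ≤ 1/49, i.e. 0.2ⁿ ≤ 1/343.
0.2³ = 0.008 is still above 1/343 but 0.2⁴ = 0.0016 is at or below it, so n = 4.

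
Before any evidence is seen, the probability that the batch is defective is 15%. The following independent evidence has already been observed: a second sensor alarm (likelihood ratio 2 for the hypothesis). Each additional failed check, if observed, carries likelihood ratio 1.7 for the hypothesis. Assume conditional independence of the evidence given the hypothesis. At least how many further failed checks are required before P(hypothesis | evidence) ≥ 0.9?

7

Prior odds = 0.15/0.85 = 3/17.
Bayes factor of the evidence already in hand = 2.
Odds after that evidence = (3/17) × 2 = 6/17.
Target odds = 0.9/0.1 = 9.
Need 1.7ⁿ ≥ 9 ÷ (6/17) = 25.5.
1.7⁶ = 24137569/1000000 falls short of 25.5 but 1.7⁷ = 410338673/10000000 reaches it, so n = 7.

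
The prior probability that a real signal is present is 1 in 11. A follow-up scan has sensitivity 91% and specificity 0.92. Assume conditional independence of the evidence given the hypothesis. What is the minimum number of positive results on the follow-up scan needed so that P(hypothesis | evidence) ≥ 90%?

2

Prior odds = (1/11)/(10/11) = 0.1.
False-positive rate = 1 − 0.92 = 0.08; likelihood ratio of a positive = 0.91/0.08 = 11.375.
Target posterior odds = 0.9/0.1 = 9.
Need 0.1 × 11.375ⁿ ≥ 9, i.e. 11.375ⁿ ≥ 90.
11.375¹ = 11.375 falls short of 90 but 11.375² = 129.390625 reaches it, so n = 2.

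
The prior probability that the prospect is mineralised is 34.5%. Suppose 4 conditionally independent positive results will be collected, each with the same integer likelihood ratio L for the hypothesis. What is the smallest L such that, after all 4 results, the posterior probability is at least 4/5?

Prior odds = 0.345/0.655 = 69/131.
Target odds = 0.8/0.2 = 4.
Need L⁴ ≥ 4 ÷ (69/131) = 524/69.
1⁴ = 1 < 524/69 ≤ 16 = 2⁴, so L = 2.

2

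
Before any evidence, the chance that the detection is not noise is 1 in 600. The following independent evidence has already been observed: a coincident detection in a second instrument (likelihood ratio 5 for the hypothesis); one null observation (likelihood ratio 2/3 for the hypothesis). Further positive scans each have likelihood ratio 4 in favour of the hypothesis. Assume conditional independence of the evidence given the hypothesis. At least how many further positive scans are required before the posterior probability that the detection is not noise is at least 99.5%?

Prior odds = (1/600)/(599/600) = 1/599.
Combined Bayes factor of the evidence already in hand = 5 × (2/3) = 10/3.
Odds after that evidence = (1/599) × 10/3 = 10/1797.
Target odds = 0.995/0.005 = 199.
Need 4ⁿ ≥ 199 ÷ (10/1797) = 35760.3.
4⁷ = 16384 falls short of 35760.3 but 4⁸ = 65536 reaches it, so n = 8.

8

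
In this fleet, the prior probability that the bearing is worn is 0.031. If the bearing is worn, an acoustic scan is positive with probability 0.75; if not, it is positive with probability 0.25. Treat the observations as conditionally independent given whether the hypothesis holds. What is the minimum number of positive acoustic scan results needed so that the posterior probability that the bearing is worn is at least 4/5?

5

Prior odds = 0.031/0.969 = 31/969.
Likelihood ratio of a positive = 0.75/0.25 = 3.
Target posterior odds = 0.8/0.2 = 4.
Need (31/969) × 3ⁿ ≥ 4, i.e. 3ⁿ ≥ 3876/31.
3⁴ = 81 falls short of 3876/31 but 3⁵ = 243 reaches it, so n = 5.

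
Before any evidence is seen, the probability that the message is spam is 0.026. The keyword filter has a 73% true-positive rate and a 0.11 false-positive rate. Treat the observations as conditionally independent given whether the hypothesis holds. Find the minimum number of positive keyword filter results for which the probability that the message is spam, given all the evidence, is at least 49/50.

4

Prior odds = 0.026/0.974 = 13/487.
Likelihood ratio of a positive result = 0.73/0.11 = 73/11.
Target posterior odds = 0.98/0.02 = 49.
Need (13/487) × (73/11)ⁿ ≥ 49, i.e. (73/11)ⁿ ≥ 23863/13.
(73/11)³ = 389017/1331 falls short of 23863/13 but (73/11)⁴ = 28398241/14641 reaches it, so n = 4.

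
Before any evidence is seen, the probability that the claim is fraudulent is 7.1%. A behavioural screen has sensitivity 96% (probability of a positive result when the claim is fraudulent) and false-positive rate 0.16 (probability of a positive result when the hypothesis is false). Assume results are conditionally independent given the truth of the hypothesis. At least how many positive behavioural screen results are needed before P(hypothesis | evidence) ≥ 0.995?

Prior odds = 0.071/0.929 = 71/929.
Likelihood ratio of a positive result = 0.96/0.16 = 6.
Target odds: 0.995 ÷ 0.005 = 199.
Need (71/929) × 6ⁿ ≥ 199, i.e. 6ⁿ ≥ 184871/71.
6⁴ = 1296 falls short of 184871/71 but 6⁵ = 7776 reaches it, so n = 5.

5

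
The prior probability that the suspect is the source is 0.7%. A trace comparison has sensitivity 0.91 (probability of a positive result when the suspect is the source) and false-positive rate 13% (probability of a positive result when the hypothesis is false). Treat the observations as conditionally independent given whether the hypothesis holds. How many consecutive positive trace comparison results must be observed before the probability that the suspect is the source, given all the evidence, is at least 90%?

4

Prior odds = 0.007/0.993 = 7/993.
Likelihood ratio of a positive result = 0.91/0.13 = 7.
Target posterior odds = 0.9/0.1 = 9.
Need (7/993) × 7ⁿ ≥ 9, i.e. 7ⁿ ≥ 8937/7.
7³ = 343 falls short of 8937/7 but 7⁴ = 2401 reaches it, so n = 4.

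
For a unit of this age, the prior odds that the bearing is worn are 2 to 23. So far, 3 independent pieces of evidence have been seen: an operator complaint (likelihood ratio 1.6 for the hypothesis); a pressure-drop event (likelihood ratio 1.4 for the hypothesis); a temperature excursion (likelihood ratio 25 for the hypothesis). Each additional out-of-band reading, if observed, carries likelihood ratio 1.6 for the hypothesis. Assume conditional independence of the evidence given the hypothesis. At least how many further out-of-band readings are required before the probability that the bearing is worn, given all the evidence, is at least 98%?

Prior odds = 2/23.
Combined Bayes factor of the evidence already in hand = 1.6 × 1.4 × 25 = 56.
Odds after that evidence = (2/23) × 56 = 112/23.
Target odds = 0.98/0.02 = 49.
Need 1.6ⁿ ≥ 49 ÷ (112/23) = 10.0625.
1.6⁴ = 6.5536 falls short of 10.0625 but 1.6⁵ = 10.48576 reaches it, so n = 5.

5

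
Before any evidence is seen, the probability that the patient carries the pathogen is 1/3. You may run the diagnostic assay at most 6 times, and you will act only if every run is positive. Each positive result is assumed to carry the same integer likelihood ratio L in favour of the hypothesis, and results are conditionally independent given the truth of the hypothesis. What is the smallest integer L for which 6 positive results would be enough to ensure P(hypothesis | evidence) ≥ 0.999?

4

Prior odds = (1/3)/(2/3) = 0.5.
Target odds = 0.999/0.001 = 999.
Need L⁶ ≥ 999 ÷ 0.5 = 1998.
3⁶ = 729 < 1998 ≤ 4096 = 4⁶, so L = 4.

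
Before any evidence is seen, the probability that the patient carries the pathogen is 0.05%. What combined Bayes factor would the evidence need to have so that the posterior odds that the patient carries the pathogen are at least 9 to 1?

Prior odds = 0.0005/0.9995 = 1/1999.
Target odds = 9.
Required Bayes factor = 9 ÷ (1/1999) = 17991.

17991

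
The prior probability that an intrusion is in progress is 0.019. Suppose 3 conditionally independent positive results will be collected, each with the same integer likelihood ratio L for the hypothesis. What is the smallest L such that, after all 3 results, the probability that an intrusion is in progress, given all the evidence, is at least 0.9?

Prior odds = 0.019/0.981 = 19/981.
Target odds = 0.9/0.1 = 9.
Need L³ ≥ 9 ÷ (19/981) = 8829/19.
7³ = 343 < 8829/19 ≤ 512 = 8³, so L = 8.

8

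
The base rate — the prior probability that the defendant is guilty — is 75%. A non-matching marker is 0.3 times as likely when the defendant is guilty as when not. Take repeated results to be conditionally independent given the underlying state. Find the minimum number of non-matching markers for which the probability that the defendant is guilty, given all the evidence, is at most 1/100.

5

Prior odds = 0.75/0.25 = 3.
Likelihood ratio per non-matching marker = 0.3.
Target odds: 0.01 ÷ 0.99 = 1/99.
Need 3 × 0.3ⁿ ≤ 1/99, i.e. 0.3ⁿ ≤ 1/297.
0.3⁴ = 0.0081 is still above 1/297 but 0.3⁵ = 243/100000 is at or below it, so n = 5.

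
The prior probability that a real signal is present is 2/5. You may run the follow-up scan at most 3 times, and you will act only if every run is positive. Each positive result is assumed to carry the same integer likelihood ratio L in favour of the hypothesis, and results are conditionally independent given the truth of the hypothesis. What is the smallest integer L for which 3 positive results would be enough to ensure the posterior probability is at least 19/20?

Prior odds = 0.4/0.6 = 2/3.
Target odds = 0.95/0.05 = 19.
Need L³ ≥ 19 ÷ (2/3) = 28.5.
3³ = 27 < 28.5 ≤ 64 = 4³, so L = 4.

4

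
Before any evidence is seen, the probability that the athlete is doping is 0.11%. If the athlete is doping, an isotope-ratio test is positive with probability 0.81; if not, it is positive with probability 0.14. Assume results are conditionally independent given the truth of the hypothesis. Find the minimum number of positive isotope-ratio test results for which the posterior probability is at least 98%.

Prior odds = 0.0011/0.9989 = 11/9989.
Likelihood ratio of a positive = 0.81/0.14 = 81/14.
Target posterior odds = 0.98/0.02 = 49.
Require (81/14)ⁿ ≥ 49 ÷ (11/9989) = 489461/11.
(81/14)⁶ ≈37509.6 falls short of 489461/11 but (81/14)⁷ ≈217020 reaches it, so n = 7.

7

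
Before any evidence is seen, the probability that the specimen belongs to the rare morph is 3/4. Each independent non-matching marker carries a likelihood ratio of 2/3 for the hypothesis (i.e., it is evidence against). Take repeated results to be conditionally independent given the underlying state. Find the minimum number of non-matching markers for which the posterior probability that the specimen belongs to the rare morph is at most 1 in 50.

13

Prior odds = 0.75/0.25 = 3.
Likelihood ratio per non-matching marker = 2/3.
Target posterior odds = 0.02/0.98 = 1/49.
Need 3 × (2/3)ⁿ ≤ 1/49, i.e. (2/3)ⁿ ≤ 1/147.
(2/3)¹² = 4096/531441 is still above 1/147 but (2/3)¹³ = 8192/1594323 is at or below it, so n = 13.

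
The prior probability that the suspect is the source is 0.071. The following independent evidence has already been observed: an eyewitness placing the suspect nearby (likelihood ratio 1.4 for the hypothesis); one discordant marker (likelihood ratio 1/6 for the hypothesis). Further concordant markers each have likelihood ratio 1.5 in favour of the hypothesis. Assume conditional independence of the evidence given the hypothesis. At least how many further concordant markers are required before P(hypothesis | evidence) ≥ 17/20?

15

Prior odds = 0.071/0.929 = 71/929.
Combined Bayes factor of the evidence already in hand = 1.4 × (1/6) = 7/30.
Odds after that evidence = (71/929) × 7/30 = 497/27870.
Target odds = 0.85/0.15 = 17/3.
Need 1.5ⁿ ≥ 17/3 ÷ (497/27870) = 157930/497.
1.5¹⁴ = 4782969/16384 falls short of 157930/497 but 1.5¹⁵ = 14348907/32768 reaches it, so n = 15.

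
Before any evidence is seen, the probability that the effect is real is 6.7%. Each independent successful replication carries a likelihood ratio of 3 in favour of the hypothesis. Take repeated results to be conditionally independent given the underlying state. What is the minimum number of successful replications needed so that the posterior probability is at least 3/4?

4

Prior odds: 0.067 ÷ 0.933 = 67/933.
Likelihood ratio per successful replication = 3.
Target posterior odds = 0.75/0.25 = 3.
Require 3ⁿ ≥ 3 ÷ (67/933) = 2799/67.
3³ = 27 falls short of 2799/67 but 3⁴ = 81 reaches it, so n = 4.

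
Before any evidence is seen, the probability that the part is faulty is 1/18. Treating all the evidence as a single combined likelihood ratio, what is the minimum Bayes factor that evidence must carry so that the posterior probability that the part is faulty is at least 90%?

153

Prior odds = (1/18)/(17/18) = 1/17.
Target odds = 0.9/0.1 = 9.
Required Bayes factor = 9 ÷ (1/17) = 153.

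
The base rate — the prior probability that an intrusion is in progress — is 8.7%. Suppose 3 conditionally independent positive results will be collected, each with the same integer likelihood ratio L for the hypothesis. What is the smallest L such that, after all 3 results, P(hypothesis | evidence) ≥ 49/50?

9

Prior odds = 0.087/0.913 = 87/913.
Target odds = 0.98/0.02 = 49.
Need L³ ≥ 49 ÷ (87/913) = 44737/87.
8³ = 512 < 44737/87 ≤ 729 = 9³, so L = 9.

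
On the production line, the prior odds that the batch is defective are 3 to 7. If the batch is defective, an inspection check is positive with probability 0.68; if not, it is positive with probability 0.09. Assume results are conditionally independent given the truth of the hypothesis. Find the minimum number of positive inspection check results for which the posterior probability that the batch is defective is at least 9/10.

2

Prior odds = 3/7.
Likelihood ratio of a positive = 0.68/0.09 = 68/9.
Target odds: 0.9 ÷ 0.1 = 9.
Need (3/7) × (68/9)ⁿ ≥ 9, i.e. (68/9)ⁿ ≥ 21.
(68/9)¹ = 68/9 falls short of 21 but (68/9)² = 4624/81 reaches it, so n = 2.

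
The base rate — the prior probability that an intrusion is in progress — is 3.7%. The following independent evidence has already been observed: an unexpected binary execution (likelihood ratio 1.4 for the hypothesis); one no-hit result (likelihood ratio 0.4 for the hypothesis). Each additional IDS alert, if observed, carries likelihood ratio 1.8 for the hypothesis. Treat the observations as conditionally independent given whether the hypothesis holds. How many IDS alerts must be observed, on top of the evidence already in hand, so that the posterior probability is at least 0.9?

Prior odds = 0.037/0.963 = 37/963.
Combined Bayes factor of the evidence already in hand = 1.4 × 0.4 = 0.56.
Odds after that evidence = (37/963) × 0.56 = 518/24075.
Target odds = 0.9/0.1 = 9.
Need 1.8ⁿ ≥ 9 ÷ (518/24075) = 216675/518.
1.8¹⁰ ≈357.047 falls short of 216675/518 but 1.8¹¹ ≈642.684 reaches it, so n = 11.

11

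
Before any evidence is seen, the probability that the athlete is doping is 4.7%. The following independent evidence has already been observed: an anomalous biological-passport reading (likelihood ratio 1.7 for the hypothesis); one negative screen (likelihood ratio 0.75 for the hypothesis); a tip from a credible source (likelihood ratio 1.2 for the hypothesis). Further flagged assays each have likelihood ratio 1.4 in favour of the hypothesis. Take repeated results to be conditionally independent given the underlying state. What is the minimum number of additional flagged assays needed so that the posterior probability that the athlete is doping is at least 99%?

22

Prior odds = 0.047/0.953 = 47/953.
Combined Bayes factor of the evidence already in hand = 1.7 × 0.75 × 1.2 = 1.53.
Odds after that evidence = (47/953) × 1.53 = 7191/95300.
Target odds = 0.99/0.01 = 99.
Need 1.4ⁿ ≥ 99 ÷ (7191/95300) = 1048300/799.
1.4²¹ ≈1171.36 falls short of 1048300/799 but 1.4²² ≈1639.9 reaches it, so n = 22.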